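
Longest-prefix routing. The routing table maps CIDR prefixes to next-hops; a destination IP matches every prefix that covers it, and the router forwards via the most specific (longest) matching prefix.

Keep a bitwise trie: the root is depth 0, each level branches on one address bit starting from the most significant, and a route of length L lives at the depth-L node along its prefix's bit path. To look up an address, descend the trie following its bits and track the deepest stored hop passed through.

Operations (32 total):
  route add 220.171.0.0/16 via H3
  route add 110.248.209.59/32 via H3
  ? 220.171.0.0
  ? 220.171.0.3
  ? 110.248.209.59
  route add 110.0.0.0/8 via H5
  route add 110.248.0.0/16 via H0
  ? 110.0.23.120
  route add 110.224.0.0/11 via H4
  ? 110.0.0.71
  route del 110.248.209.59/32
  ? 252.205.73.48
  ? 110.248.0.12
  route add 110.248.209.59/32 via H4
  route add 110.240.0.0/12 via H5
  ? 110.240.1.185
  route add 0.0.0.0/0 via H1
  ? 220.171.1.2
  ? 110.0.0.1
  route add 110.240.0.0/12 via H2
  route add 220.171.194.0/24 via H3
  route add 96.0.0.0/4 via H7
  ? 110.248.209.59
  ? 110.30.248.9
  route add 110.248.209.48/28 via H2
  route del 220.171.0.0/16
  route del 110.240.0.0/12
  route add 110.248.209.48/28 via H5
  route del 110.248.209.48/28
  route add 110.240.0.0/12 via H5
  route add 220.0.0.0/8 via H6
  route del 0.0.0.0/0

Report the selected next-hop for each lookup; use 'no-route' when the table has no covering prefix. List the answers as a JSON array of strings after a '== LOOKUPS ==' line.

Trace:
  + 220.171.0.0/16 (H3) depth=16
  + 110.248.209.59/32 (H3) depth=32
  Q 220.171.0.0: descend 1101110010101011 ; hops seen [H3] ; pick H3
  Q 220.171.0.3: descend 1101110010101011 ; hops seen [H3] ; pick H3
  Q 110.248.209.59: descend 01101110111110001101000100111011 ; hops seen [H3] ; pick H3
  + 110.0.0.0/8 (H5) depth=8
  + 110.248.0.0/16 (H0) depth=16
  Q 110.0.23.120: descend 01101110 ; hops seen [H5] ; pick H5
  + 110.224.0.0/11 (H4) depth=11
  Q 110.0.0.71: descend 01101110 ; hops seen [H5] ; pick H5
  - 110.248.209.59/32 clear@32
  Q 252.205.73.48: descend 11 ; hops seen [∅] ; pick no-route
  Q 110.248.0.12: descend 0110111011111000 ; hops seen [H5,H4,H0] ; pick H0
  + 110.248.209.59/32 (H4) depth=32
  + 110.240.0.0/12 (H5) depth=12
  Q 110.240.1.185: descend 011011101111 ; hops seen [H5,H4,H5] ; pick H5
  + 0.0.0.0/0 (H1) depth=0
  Q 220.171.1.2: descend 1101110010101011 ; hops seen [H1,H3] ; pick H3
  Q 110.0.0.1: descend 01101110 ; hops seen [H1,H5] ; pick H5
  + 110.240.0.0/12 (H2) depth=12
  + 220.171.194.0/24 (H3) depth=24
  + 96.0.0.0/4 (H7) depth=4
  Q 110.248.209.59: descend 01101110111110001101000100111011 ; hops seen [H1,H7,H5,H4,H2,H0,H4] ; pick H4
  Q 110.30.248.9: descend 01101110 ; hops seen [H1,H7,H5] ; pick H5
  + 110.248.209.48/28 (H2) depth=28
  - 220.171.0.0/16 clear@16
  - 110.240.0.0/12 clear@12
  + 110.248.209.48/28 (H5) depth=28
  - 110.248.209.48/28 clear@28
  + 110.240.0.0/12 (H5) depth=12
  + 220.0.0.0/8 (H6) depth=8
  - 0.0.0.0/0 clear@0

== LOOKUPS ==
["H3","H3","H3","H5","H5","no-route","H0","H5","H3","H5","H4","H5"]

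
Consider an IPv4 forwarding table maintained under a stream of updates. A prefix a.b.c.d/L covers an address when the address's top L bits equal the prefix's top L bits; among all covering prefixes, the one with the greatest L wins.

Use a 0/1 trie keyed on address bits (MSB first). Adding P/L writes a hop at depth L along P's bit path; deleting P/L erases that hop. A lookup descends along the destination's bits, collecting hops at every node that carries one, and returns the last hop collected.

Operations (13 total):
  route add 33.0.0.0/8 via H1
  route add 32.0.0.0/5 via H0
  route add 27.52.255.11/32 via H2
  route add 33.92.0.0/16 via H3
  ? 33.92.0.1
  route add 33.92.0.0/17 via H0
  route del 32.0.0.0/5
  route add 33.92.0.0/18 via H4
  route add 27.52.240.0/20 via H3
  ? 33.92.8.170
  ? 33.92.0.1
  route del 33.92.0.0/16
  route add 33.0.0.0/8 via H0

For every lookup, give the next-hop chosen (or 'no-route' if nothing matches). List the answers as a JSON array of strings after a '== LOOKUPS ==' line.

Trace:
  add 33.0.0.0/8 -> H1 at depth 8
  add 32.0.0.0/5 -> H0 at depth 5
  add 27.52.255.11/32 -> H2 at depth 32
  add 33.92.0.0/16 -> H3 at depth 16
  ? 33.92.0.1  path d0:-→d1:-→d2:-→d3:-→d4:-→d5:H0→d6:-→d7:-→d8:H1→d9:-→d10:-→d11:-→d12:-→d13:-→d14:-→d15:-→d16:H3  best=H3
  add 33.92.0.0/17 -> H0 at depth 17
  del 32.0.0.0/5 (clear depth 5)
  add 33.92.0.0/18 -> H4 at depth 18
  add 27.52.240.0/20 -> H3 at depth 20
  ? 33.92.8.170  path d0:-→d1:-→d2:-→d3:-→d4:-→d5:-→d6:-→d7:-→d8:H1→d9:-→d10:-→d11:-→d12:-→d13:-→d14:-→d15:-→d16:H3→d17:H0→d18:H4  best=H4
  ? 33.92.0.1  path d0:-→d1:-→d2:-→d3:-→d4:-→d5:-→d6:-→d7:-→d8:H1→d9:-→d10:-→d11:-→d12:-→d13:-→d14:-→d15:-→d16:H3→d17:H0→d18:H4  best=H4
  del 33.92.0.0/16 (clear depth 16)
  add 33.0.0.0/8 -> H0 at depth 8

== LOOKUPS ==
["H3","H4","H4"]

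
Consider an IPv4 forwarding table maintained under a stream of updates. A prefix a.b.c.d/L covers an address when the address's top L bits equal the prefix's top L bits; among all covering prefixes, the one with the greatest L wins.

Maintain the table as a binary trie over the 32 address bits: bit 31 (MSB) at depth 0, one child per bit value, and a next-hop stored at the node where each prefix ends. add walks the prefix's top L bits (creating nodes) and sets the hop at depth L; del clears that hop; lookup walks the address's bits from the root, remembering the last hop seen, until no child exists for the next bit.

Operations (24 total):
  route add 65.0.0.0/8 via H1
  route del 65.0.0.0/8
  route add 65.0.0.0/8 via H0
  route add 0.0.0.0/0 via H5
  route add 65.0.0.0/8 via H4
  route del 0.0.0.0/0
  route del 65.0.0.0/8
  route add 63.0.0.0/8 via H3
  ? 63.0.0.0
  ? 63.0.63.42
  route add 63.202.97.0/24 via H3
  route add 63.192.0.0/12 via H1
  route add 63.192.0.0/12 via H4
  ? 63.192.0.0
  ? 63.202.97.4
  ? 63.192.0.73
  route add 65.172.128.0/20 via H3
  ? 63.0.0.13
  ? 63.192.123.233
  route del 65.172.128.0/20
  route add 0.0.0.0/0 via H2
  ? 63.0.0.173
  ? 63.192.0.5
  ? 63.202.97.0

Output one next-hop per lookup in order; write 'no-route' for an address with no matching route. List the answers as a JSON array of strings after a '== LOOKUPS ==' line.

Trace:
  + 65.0.0.0/8 (H1) depth=8
  del 65.0.0.0/8 (clear depth 8)
  + 65.0.0.0/8 (H0) depth=8
  + 0.0.0.0/0 (H5) depth=0
  + 65.0.0.0/8 (H4) depth=8
  del 0.0.0.0/0 (clear depth 0)
  del 65.0.0.0/8 (clear depth 8)
  + 63.0.0.0/8 (H3) depth=8
  Q 63.0.0.0: descend 00111111 ; hops seen [H3] ; pick H3
  Q 63.0.63.42: descend 00111111 ; hops seen [H3] ; pick H3
  + 63.202.97.0/24 (H3) depth=24
  + 63.192.0.0/12 (H1) depth=12
  + 63.192.0.0/12 (H4) depth=12
  Q 63.192.0.0: descend 001111111100 ; hops seen [H3,H4] ; pick H4
  Q 63.202.97.4: descend 001111111100101001100001 ; hops seen [H3,H4,H3] ; pick H3
  Q 63.192.0.73: descend 001111111100 ; hops seen [H3,H4] ; pick H4
  + 65.172.128.0/20 (H3) depth=20
  Q 63.0.0.13: descend 00111111 ; hops seen [H3] ; pick H3
  Q 63.192.123.233: descend 001111111100 ; hops seen [H3,H4] ; pick H4
  del 65.172.128.0/20 (clear depth 20)
  + 0.0.0.0/0 (H2) depth=0
  Q 63.0.0.173: descend 00111111 ; hops seen [H2,H3] ; pick H3
  Q 63.192.0.5: descend 001111111100 ; hops seen [H2,H3,H4] ; pick H4
  Q 63.202.97.0: descend 001111111100101001100001 ; hops seen [H2,H3,H4,H3] ; pick H3

== LOOKUPS ==
["H3","H3","H4","H3","H4","H3","H4","H3","H4","H3"]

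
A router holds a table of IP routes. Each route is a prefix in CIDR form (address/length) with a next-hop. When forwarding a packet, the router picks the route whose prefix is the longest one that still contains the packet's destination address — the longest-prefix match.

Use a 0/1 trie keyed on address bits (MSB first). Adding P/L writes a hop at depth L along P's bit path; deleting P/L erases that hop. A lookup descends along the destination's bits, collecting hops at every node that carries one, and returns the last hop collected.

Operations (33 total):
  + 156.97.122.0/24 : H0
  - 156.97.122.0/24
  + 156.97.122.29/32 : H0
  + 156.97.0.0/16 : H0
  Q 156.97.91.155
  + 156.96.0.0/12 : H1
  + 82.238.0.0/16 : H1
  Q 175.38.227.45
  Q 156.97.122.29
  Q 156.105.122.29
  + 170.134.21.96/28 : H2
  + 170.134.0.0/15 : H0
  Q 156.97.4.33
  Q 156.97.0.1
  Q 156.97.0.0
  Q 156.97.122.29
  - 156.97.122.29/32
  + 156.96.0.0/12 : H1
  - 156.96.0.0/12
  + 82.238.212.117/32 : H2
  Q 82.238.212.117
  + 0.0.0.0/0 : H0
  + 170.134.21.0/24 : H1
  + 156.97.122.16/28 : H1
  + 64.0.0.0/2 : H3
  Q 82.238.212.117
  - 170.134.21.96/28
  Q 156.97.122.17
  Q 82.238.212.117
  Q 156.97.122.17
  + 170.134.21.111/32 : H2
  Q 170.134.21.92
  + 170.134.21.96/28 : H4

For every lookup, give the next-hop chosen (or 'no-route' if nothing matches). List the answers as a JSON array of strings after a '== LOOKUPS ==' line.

Apply in order:
  + 156.97.122.0/24 (H0) depth=24
  - 156.97.122.0/24 clear@24
  + 156.97.122.29/32 (H0) depth=32
  + 156.97.0.0/16 (H0) depth=16
  ? 156.97.91.155  path d0:-→d1:-→d2:-→d3:-→d4:-→d5:-→d6:-→d7:-→d8:-→d9:-→d10:-→d11:-→d12:-→d13:-→d14:-→d15:-→d16:H0→d17:-→d18:-  best=H0
  + 156.96.0.0/12 (H1) depth=12
  + 82.238.0.0/16 (H1) depth=16
  ? 175.38.227.45  path d0:-→d1:-→d2:-  best=no-route
  ? 156.97.122.29  path d0:-→d1:-→d2:-→d3:-→d4:-→d5:-→d6:-→d7:-→d8:-→d9:-→d10:-→d11:-→d12:H1→d13:-→d14:-→d15:-→d16:H0→d17:-→d18:-→d19:-→d20:-→d21:-→d22:-→d23:-→d24:-→d25:-→d26:-→d27:-→d28:-→d29:-→d30:-→d31:-→d32:H0  best=H0
  ? 156.105.122.29  path d0:-→d1:-→d2:-→d3:-→d4:-→d5:-→d6:-→d7:-→d8:-→d9:-→d10:-→d11:-→d12:H1  best=H1
  + 170.134.21.96/28 (H2) depth=28
  + 170.134.0.0/15 (H0) depth=15
  ? 156.97.4.33  path d0:-→d1:-→d2:-→d3:-→d4:-→d5:-→d6:-→d7:-→d8:-→d9:-→d10:-→d11:-→d12:H1→d13:-→d14:-→d15:-→d16:H0→d17:-  best=H0
  ? 156.97.0.1  path d0:-→d1:-→d2:-→d3:-→d4:-→d5:-→d6:-→d7:-→d8:-→d9:-→d10:-→d11:-→d12:H1→d13:-→d14:-→d15:-→d16:H0→d17:-  best=H0
  ? 156.97.0.0  path d0:-→d1:-→d2:-→d3:-→d4:-→d5:-→d6:-→d7:-→d8:-→d9:-→d10:-→d11:-→d12:H1→d13:-→d14:-→d15:-→d16:H0→d17:-  best=H0
  ? 156.97.122.29  path d0:-→d1:-→d2:-→d3:-→d4:-→d5:-→d6:-→d7:-→d8:-→d9:-→d10:-→d11:-→d12:H1→d13:-→d14:-→d15:-→d16:H0→d17:-→d18:-→d19:-→d20:-→d21:-→d22:-→d23:-→d24:-→d25:-→d26:-→d27:-→d28:-→d29:-→d30:-→d31:-→d32:H0  best=H0
  - 156.97.122.29/32 clear@32
  + 156.96.0.0/12 (H1) depth=12
  - 156.96.0.0/12 clear@12
  + 82.238.212.117/32 (H2) depth=32
  ? 82.238.212.117  path d0:-→d1:-→d2:-→d3:-→d4:-→d5:-→d6:-→d7:-→d8:-→d9:-→d10:-→d11:-→d12:-→d13:-→d14:-→d15:-→d16:H1→d17:-→d18:-→d19:-→d20:-→d21:-→d22:-→d23:-→d24:-→d25:-→d26:-→d27:-→d28:-→d29:-→d30:-→d31:-→d32:H2  best=H2
  + 0.0.0.0/0 (H0) depth=0
  + 170.134.21.0/24 (H1) depth=24
  + 156.97.122.16/28 (H1) depth=28
  + 64.0.0.0/2 (H3) depth=2
  ? 82.238.212.117  path d0:H0→d1:-→d2:H3→d3:-→d4:-→d5:-→d6:-→d7:-→d8:-→d9:-→d10:-→d11:-→d12:-→d13:-→d14:-→d15:-→d16:H1→d17:-→d18:-→d19:-→d20:-→d21:-→d22:-→d23:-→d24:-→d25:-→d26:-→d27:-→d28:-→d29:-→d30:-→d31:-→d32:H2  best=H2
  - 170.134.21.96/28 clear@28
  ? 156.97.122.17  path d0:H0→d1:-→d2:-→d3:-→d4:-→d5:-→d6:-→d7:-→d8:-→d9:-→d10:-→d11:-→d12:-→d13:-→d14:-→d15:-→d16:H0→d17:-→d18:-→d19:-→d20:-→d21:-→d22:-→d23:-→d24:-→d25:-→d26:-→d27:-→d28:H1  best=H1
  ? 82.238.212.117  path d0:H0→d1:-→d2:H3→d3:-→d4:-→d5:-→d6:-→d7:-→d8:-→d9:-→d10:-→d11:-→d12:-→d13:-→d14:-→d15:-→d16:H1→d17:-→d18:-→d19:-→d20:-→d21:-→d22:-→d23:-→d24:-→d25:-→d26:-→d27:-→d28:-→d29:-→d30:-→d31:-→d32:H2  best=H2
  ? 156.97.122.17  path d0:H0→d1:-→d2:-→d3:-→d4:-→d5:-→d6:-→d7:-→d8:-→d9:-→d10:-→d11:-→d12:-→d13:-→d14:-→d15:-→d16:H0→d17:-→d18:-→d19:-→d20:-→d21:-→d22:-→d23:-→d24:-→d25:-→d26:-→d27:-→d28:H1  best=H1
  + 170.134.21.111/32 (H2) depth=32
  ? 170.134.21.92  path d0:H0→d1:-→d2:-→d3:-→d4:-→d5:-→d6:-→d7:-→d8:-→d9:-→d10:-→d11:-→d12:-→d13:-→d14:-→d15:H0→d16:-→d17:-→d18:-→d19:-→d20:-→d21:-→d22:-→d23:-→d24:H1→d25:-→d26:-  best=H1
  + 170.134.21.96/28 (H4) depth=28

== LOOKUPS ==
["H0","no-route","H0","H1","H0","H0","H0","H0","H2","H2","H1","H2","H1","H1"]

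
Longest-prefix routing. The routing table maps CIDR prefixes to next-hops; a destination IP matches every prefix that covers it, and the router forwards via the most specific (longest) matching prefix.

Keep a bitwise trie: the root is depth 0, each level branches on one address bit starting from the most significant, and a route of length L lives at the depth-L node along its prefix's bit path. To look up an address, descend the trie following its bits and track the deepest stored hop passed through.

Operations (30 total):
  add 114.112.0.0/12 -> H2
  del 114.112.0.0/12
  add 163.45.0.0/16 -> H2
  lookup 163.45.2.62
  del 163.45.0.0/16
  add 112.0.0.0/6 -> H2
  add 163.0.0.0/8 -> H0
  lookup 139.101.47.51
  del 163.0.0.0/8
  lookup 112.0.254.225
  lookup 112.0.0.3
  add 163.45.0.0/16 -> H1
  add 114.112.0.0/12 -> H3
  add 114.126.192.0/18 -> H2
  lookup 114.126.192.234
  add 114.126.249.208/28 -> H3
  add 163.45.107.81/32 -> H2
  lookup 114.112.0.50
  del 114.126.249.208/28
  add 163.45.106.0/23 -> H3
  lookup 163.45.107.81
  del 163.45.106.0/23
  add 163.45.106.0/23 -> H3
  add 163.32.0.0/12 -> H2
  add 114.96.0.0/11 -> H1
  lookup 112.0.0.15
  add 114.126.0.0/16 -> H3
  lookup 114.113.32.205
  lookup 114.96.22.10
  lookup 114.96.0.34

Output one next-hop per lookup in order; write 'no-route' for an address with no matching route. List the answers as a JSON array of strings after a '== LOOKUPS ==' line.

Apply in order:
  + 114.112.0.0/12 (H2) depth=12
  - 114.112.0.0/12 clear@12
  + 163.45.0.0/16 (H2) depth=16
  ? 163.45.2.62  path d0:-→d1:-→d2:-→d3:-→d4:-→d5:-→d6:-→d7:-→d8:-→d9:-→d10:-→d11:-→d12:-→d13:-→d14:-→d15:-→d16:H2  best=H2
  - 163.45.0.0/16 clear@16
  + 112.0.0.0/6 (H2) depth=6
  + 163.0.0.0/8 (H0) depth=8
  ? 139.101.47.51  path d0:-→d1:-→d2:-  best=no-route
  - 163.0.0.0/8 clear@8
  ? 112.0.254.225  path d0:-→d1:-→d2:-→d3:-→d4:-→d5:-→d6:H2  best=H2
  ? 112.0.0.3  path d0:-→d1:-→d2:-→d3:-→d4:-→d5:-→d6:H2  best=H2
  + 163.45.0.0/16 (H1) depth=16
  + 114.112.0.0/12 (H3) depth=12
  + 114.126.192.0/18 (H2) depth=18
  ? 114.126.192.234  path d0:-→d1:-→d2:-→d3:-→d4:-→d5:-→d6:H2→d7:-→d8:-→d9:-→d10:-→d11:-→d12:H3→d13:-→d14:-→d15:-→d16:-→d17:-→d18:H2  best=H2
  + 114.126.249.208/28 (H3) depth=28
  + 163.45.107.81/32 (H2) depth=32
  ? 114.112.0.50  path d0:-→d1:-→d2:-→d3:-→d4:-→d5:-→d6:H2→d7:-→d8:-→d9:-→d10:-→d11:-→d12:H3  best=H3
  - 114.126.249.208/28 clear@28
  + 163.45.106.0/23 (H3) depth=23
  ? 163.45.107.81  path d0:-→d1:-→d2:-→d3:-→d4:-→d5:-→d6:-→d7:-→d8:-→d9:-→d10:-→d11:-→d12:-→d13:-→d14:-→d15:-→d16:H1→d17:-→d18:-→d19:-→d20:-→d21:-→d22:-→d23:H3→d24:-→d25:-→d26:-→d27:-→d28:-→d29:-→d30:-→d31:-→d32:H2  best=H2
  - 163.45.106.0/23 clear@23
  + 163.45.106.0/23 (H3) depth=23
  + 163.32.0.0/12 (H2) depth=12
  + 114.96.0.0/11 (H1) depth=11
  ? 112.0.0.15  path d0:-→d1:-→d2:-→d3:-→d4:-→d5:-→d6:H2  best=H2
  + 114.126.0.0/16 (H3) depth=16
  ? 114.113.32.205  path d0:-→d1:-→d2:-→d3:-→d4:-→d5:-→d6:H2→d7:-→d8:-→d9:-→d10:-→d11:H1→d12:H3  best=H3
  ? 114.96.22.10  path d0:-→d1:-→d2:-→d3:-→d4:-→d5:-→d6:H2→d7:-→d8:-→d9:-→d10:-→d11:H1  best=H1
  ? 114.96.0.34  path d0:-→d1:-→d2:-→d3:-→d4:-→d5:-→d6:H2→d7:-→d8:-→d9:-→d10:-→d11:H1  best=H1

== LOOKUPS ==
["H2","no-route","H2","H2","H2","H3","H2","H2","H3","H1","H1"]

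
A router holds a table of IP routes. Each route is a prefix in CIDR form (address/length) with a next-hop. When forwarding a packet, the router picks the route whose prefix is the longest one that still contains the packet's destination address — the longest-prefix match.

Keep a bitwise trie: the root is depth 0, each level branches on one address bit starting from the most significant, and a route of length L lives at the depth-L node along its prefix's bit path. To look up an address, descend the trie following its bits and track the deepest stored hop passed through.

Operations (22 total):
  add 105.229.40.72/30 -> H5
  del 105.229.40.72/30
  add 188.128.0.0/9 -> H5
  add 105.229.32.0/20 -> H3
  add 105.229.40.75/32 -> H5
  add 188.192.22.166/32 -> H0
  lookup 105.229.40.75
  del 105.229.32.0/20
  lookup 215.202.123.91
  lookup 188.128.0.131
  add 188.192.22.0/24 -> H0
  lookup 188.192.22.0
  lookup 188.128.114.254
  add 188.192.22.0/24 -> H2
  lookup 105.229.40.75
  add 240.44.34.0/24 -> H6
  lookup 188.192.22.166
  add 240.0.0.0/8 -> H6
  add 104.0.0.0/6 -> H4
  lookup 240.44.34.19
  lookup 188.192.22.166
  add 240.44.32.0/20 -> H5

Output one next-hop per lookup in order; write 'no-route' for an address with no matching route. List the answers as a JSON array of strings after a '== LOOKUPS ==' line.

Apply in order:
  add 105.229.40.72/30 -> H5 at depth 30
  del 105.229.40.72/30 (clear depth 30)
  add 188.128.0.0/9 -> H5 at depth 9
  add 105.229.32.0/20 -> H3 at depth 20
  add 105.229.40.75/32 -> H5 at depth 32
  add 188.192.22.166/32 -> H0 at depth 32
  ? 105.229.40.75  path d0:-→d1:-→d2:-→d3:-→d4:-→d5:-→d6:-→d7:-→d8:-→d9:-→d10:-→d11:-→d12:-→d13:-→d14:-→d15:-→d16:-→d17:-→d18:-→d19:-→d20:H3→d21:-→d22:-→d23:-→d24:-→d25:-→d26:-→d27:-→d28:-→d29:-→d30:-→d31:-→d32:H5  best=H5
  del 105.229.32.0/20 (clear depth 20)
  ? 215.202.123.91  path d0:-→d1:-  best=no-route
  ? 188.128.0.131  path d0:-→d1:-→d2:-→d3:-→d4:-→d5:-→d6:-→d7:-→d8:-→d9:H5  best=H5
  add 188.192.22.0/24 -> H0 at depth 24
  ? 188.192.22.0  path d0:-→d1:-→d2:-→d3:-→d4:-→d5:-→d6:-→d7:-→d8:-→d9:H5→d10:-→d11:-→d12:-→d13:-→d14:-→d15:-→d16:-→d17:-→d18:-→d19:-→d20:-→d21:-→d22:-→d23:-→d24:H0  best=H0
  ? 188.128.114.254  path d0:-→d1:-→d2:-→d3:-→d4:-→d5:-→d6:-→d7:-→d8:-→d9:H5  best=H5
  add 188.192.22.0/24 -> H2 at depth 24
  ? 105.229.40.75  path d0:-→d1:-→d2:-→d3:-→d4:-→d5:-→d6:-→d7:-→d8:-→d9:-→d10:-→d11:-→d12:-→d13:-→d14:-→d15:-→d16:-→d17:-→d18:-→d19:-→d20:-→d21:-→d22:-→d23:-→d24:-→d25:-→d26:-→d27:-→d28:-→d29:-→d30:-→d31:-→d32:H5  best=H5
  add 240.44.34.0/24 -> H6 at depth 24
  ? 188.192.22.166  path d0:-→d1:-→d2:-→d3:-→d4:-→d5:-→d6:-→d7:-→d8:-→d9:H5→d10:-→d11:-→d12:-→d13:-→d14:-→d15:-→d16:-→d17:-→d18:-→d19:-→d20:-→d21:-→d22:-→d23:-→d24:H2→d25:-→d26:-→d27:-→d28:-→d29:-→d30:-→d31:-→d32:H0  best=H0
  add 240.0.0.0/8 -> H6 at depth 8
  add 104.0.0.0/6 -> H4 at depth 6
  ? 240.44.34.19  path d0:-→d1:-→d2:-→d3:-→d4:-→d5:-→d6:-→d7:-→d8:H6→d9:-→d10:-→d11:-→d12:-→d13:-→d14:-→d15:-→d16:-→d17:-→d18:-→d19:-→d20:-→d21:-→d22:-→d23:-→d24:H6  best=H6
  ? 188.192.22.166  path d0:-→d1:-→d2:-→d3:-→d4:-→d5:-→d6:-→d7:-→d8:-→d9:H5→d10:-→d11:-→d12:-→d13:-→d14:-→d15:-→d16:-→d17:-→d18:-→d19:-→d20:-→d21:-→d22:-→d23:-→d24:H2→d25:-→d26:-→d27:-→d28:-→d29:-→d30:-→d31:-→d32:H0  best=H0
  add 240.44.32.0/20 -> H5 at depth 20

== LOOKUPS ==
["H5","no-route","H5","H0","H5","H5","H0","H6","H0"]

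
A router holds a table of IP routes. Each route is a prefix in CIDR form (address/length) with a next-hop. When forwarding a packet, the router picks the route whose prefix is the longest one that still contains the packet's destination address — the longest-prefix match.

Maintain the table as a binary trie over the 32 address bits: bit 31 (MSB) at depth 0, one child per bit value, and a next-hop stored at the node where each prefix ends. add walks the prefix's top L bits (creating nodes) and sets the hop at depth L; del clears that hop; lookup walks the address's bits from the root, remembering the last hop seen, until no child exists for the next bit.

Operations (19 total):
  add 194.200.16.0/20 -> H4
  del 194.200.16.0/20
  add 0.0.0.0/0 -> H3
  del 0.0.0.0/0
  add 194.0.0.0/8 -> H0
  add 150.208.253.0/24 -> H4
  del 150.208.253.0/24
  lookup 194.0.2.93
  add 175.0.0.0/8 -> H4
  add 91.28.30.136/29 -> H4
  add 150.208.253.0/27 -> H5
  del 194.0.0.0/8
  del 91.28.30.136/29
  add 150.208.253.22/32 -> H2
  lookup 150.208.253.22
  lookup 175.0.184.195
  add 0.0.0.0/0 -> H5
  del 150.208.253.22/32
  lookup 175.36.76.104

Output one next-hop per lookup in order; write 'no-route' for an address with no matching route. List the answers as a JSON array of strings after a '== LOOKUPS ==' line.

Process each operation:
  + 194.200.16.0/20 (H4) depth=20
  del 194.200.16.0/20 (clear depth 20)
  + 0.0.0.0/0 (H3) depth=0
  del 0.0.0.0/0 (clear depth 0)
  + 194.0.0.0/8 (H0) depth=8
  + 150.208.253.0/24 (H4) depth=24
  del 150.208.253.0/24 (clear depth 24)
  ? 194.0.2.93  path d0:-→d1:-→d2:-→d3:-→d4:-→d5:-→d6:-→d7:-→d8:H0  best=H0
  + 175.0.0.0/8 (H4) depth=8
  + 91.28.30.136/29 (H4) depth=29
  + 150.208.253.0/27 (H5) depth=27
  del 194.0.0.0/8 (clear depth 8)
  del 91.28.30.136/29 (clear depth 29)
  + 150.208.253.22/32 (H2) depth=32
  ? 150.208.253.22  path d0:-→d1:-→d2:-→d3:-→d4:-→d5:-→d6:-→d7:-→d8:-→d9:-→d10:-→d11:-→d12:-→d13:-→d14:-→d15:-→d16:-→d17:-→d18:-→d19:-→d20:-→d21:-→d22:-→d23:-→d24:-→d25:-→d26:-→d27:H5→d28:-→d29:-→d30:-→d31:-→d32:H2  best=H2
  ? 175.0.184.195  path d0:-→d1:-→d2:-→d3:-→d4:-→d5:-→d6:-→d7:-→d8:H4  best=H4
  + 0.0.0.0/0 (H5) depth=0
  del 150.208.253.22/32 (clear depth 32)
  ? 175.36.76.104  path d0:H5→d1:-→d2:-→d3:-→d4:-→d5:-→d6:-→d7:-→d8:H4  best=H4

== LOOKUPS ==
["H0","H2","H4","H4"]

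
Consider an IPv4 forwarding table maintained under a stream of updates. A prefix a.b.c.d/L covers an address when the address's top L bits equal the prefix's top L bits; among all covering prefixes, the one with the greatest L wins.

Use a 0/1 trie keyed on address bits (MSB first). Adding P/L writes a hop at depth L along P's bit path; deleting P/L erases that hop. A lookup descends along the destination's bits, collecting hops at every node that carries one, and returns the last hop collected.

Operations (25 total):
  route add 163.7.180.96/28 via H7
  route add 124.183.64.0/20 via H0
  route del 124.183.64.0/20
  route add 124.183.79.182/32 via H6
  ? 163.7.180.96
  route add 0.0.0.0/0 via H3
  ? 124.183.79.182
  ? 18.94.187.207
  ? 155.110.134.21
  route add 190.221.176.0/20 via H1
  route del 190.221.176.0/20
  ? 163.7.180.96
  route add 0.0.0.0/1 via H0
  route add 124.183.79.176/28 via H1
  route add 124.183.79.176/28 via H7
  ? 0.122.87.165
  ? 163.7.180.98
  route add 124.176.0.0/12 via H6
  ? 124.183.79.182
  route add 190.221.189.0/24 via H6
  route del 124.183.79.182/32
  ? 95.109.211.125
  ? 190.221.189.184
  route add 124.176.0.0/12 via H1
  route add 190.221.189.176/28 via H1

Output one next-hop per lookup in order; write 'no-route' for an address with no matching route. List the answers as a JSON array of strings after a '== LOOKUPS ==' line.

Process each operation:
  add 163.7.180.96/28 -> H7 at depth 28
  add 124.183.64.0/20 -> H0 at depth 20
  del 124.183.64.0/20 (clear depth 20)
  add 124.183.79.182/32 -> H6 at depth 32
  Q 163.7.180.96: descend 1010001100000111101101000110 ; hops seen [H7] ; pick H7
  add 0.0.0.0/0 -> H3 at depth 0
  Q 124.183.79.182: descend 01111100101101110100111110110110 ; hops seen [H3,H6] ; pick H6
  Q 18.94.187.207: descend 0 ; hops seen [H3] ; pick H3
  Q 155.110.134.21: descend 10 ; hops seen [H3] ; pick H3
  add 190.221.176.0/20 -> H1 at depth 20
  del 190.221.176.0/20 (clear depth 20)
  Q 163.7.180.96: descend 1010001100000111101101000110 ; hops seen [H3,H7] ; pick H7
  add 0.0.0.0/1 -> H0 at depth 1
  add 124.183.79.176/28 -> H1 at depth 28
  add 124.183.79.176/28 -> H7 at depth 28
  Q 0.122.87.165: descend 0 ; hops seen [H3,H0] ; pick H0
  Q 163.7.180.98: descend 1010001100000111101101000110 ; hops seen [H3,H7] ; pick H7
  add 124.176.0.0/12 -> H6 at depth 12
  Q 124.183.79.182: descend 01111100101101110100111110110110 ; hops seen [H3,H0,H6,H7,H6] ; pick H6
  add 190.221.189.0/24 -> H6 at depth 24
  del 124.183.79.182/32 (clear depth 32)
  Q 95.109.211.125: descend 01 ; hops seen [H3,H0] ; pick H0
  Q 190.221.189.184: descend 101111101101110110111101 ; hops seen [H3,H6] ; pick H6
  add 124.176.0.0/12 -> H1 at depth 12
  add 190.221.189.176/28 -> H1 at depth 28

== LOOKUPS ==
["H7","H6","H3","H3","H7","H0","H7","H6","H0","H6"]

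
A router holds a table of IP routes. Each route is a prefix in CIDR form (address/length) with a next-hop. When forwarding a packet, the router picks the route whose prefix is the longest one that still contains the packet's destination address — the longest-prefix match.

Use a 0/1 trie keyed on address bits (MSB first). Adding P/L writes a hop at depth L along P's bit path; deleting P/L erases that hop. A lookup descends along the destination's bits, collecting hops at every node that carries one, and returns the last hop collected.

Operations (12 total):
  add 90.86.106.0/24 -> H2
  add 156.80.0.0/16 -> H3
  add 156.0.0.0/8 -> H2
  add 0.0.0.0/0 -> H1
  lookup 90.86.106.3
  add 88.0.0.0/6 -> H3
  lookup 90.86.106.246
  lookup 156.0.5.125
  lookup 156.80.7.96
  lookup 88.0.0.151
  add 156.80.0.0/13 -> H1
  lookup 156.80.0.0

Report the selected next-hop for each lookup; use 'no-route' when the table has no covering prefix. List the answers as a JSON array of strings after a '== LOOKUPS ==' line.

Apply in order:
  add 90.86.106.0/24 -> H2 at depth 24
  add 156.80.0.0/16 -> H3 at depth 16
  add 156.0.0.0/8 -> H2 at depth 8
  add 0.0.0.0/0 -> H1 at depth 0
  Q 90.86.106.3: descend 010110100101011001101010 ; hops seen [H1,H2] ; pick H2
  add 88.0.0.0/6 -> H3 at depth 6
  Q 90.86.106.246: descend 010110100101011001101010 ; hops seen [H1,H3,H2] ; pick H2
  Q 156.0.5.125: descend 100111000 ; hops seen [H1,H2] ; pick H2
  Q 156.80.7.96: descend 1001110001010000 ; hops seen [H1,H2,H3] ; pick H3
  Q 88.0.0.151: descend 010110 ; hops seen [H1,H3] ; pick H3
  add 156.80.0.0/13 -> H1 at depth 13
  Q 156.80.0.0: descend 1001110001010000 ; hops seen [H1,H2,H1,H3] ; pick H3

== LOOKUPS ==
["H2","H2","H2","H3","H3","H3"]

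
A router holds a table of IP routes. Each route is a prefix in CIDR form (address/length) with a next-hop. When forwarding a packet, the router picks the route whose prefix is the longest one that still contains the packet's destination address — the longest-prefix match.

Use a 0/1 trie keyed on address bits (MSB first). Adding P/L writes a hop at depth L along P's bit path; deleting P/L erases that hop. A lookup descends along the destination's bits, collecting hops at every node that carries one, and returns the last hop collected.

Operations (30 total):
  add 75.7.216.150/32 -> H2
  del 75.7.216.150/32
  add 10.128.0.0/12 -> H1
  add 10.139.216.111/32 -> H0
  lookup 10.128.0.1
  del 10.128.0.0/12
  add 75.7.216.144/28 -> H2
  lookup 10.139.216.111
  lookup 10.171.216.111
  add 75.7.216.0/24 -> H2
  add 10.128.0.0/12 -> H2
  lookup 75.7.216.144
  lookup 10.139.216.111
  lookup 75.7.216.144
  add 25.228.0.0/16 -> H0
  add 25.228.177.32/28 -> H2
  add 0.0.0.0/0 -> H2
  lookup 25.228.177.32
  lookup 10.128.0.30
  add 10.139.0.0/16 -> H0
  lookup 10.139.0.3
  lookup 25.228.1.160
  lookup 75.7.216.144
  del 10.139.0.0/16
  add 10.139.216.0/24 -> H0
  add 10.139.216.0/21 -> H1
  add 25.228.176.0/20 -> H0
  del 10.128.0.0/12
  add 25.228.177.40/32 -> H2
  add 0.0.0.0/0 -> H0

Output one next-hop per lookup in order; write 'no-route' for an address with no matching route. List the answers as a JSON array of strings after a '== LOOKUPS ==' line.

Process each operation:
  add 75.7.216.150/32 -> H2 at depth 32
  - 75.7.216.150/32 clear@32
  add 10.128.0.0/12 -> H1 at depth 12
  add 10.139.216.111/32 -> H0 at depth 32
  ? 10.128.0.1  path d0:-→d1:-→d2:-→d3:-→d4:-→d5:-→d6:-→d7:-→d8:-→d9:-→d10:-→d11:-→d12:H1  best=H1
  - 10.128.0.0/12 clear@12
  add 75.7.216.144/28 -> H2 at depth 28
  ? 10.139.216.111  path d0:-→d1:-→d2:-→d3:-→d4:-→d5:-→d6:-→d7:-→d8:-→d9:-→d10:-→d11:-→d12:-→d13:-→d14:-→d15:-→d16:-→d17:-→d18:-→d19:-→d20:-→d21:-→d22:-→d23:-→d24:-→d25:-→d26:-→d27:-→d28:-→d29:-→d30:-→d31:-→d32:H0  best=H0
  ? 10.171.216.111  path d0:-→d1:-→d2:-→d3:-→d4:-→d5:-→d6:-→d7:-→d8:-→d9:-→d10:-  best=no-route
  add 75.7.216.0/24 -> H2 at depth 24
  add 10.128.0.0/12 -> H2 at depth 12
  ? 75.7.216.144  path d0:-→d1:-→d2:-→d3:-→d4:-→d5:-→d6:-→d7:-→d8:-→d9:-→d10:-→d11:-→d12:-→d13:-→d14:-→d15:-→d16:-→d17:-→d18:-→d19:-→d20:-→d21:-→d22:-→d23:-→d24:H2→d25:-→d26:-→d27:-→d28:H2→d29:-  best=H2
  ? 10.139.216.111  path d0:-→d1:-→d2:-→d3:-→d4:-→d5:-→d6:-→d7:-→d8:-→d9:-→d10:-→d11:-→d12:H2→d13:-→d14:-→d15:-→d16:-→d17:-→d18:-→d19:-→d20:-→d21:-→d22:-→d23:-→d24:-→d25:-→d26:-→d27:-→d28:-→d29:-→d30:-→d31:-→d32:H0  best=H0
  ? 75.7.216.144  path d0:-→d1:-→d2:-→d3:-→d4:-→d5:-→d6:-→d7:-→d8:-→d9:-→d10:-→d11:-→d12:-→d13:-→d14:-→d15:-→d16:-→d17:-→d18:-→d19:-→d20:-→d21:-→d22:-→d23:-→d24:H2→d25:-→d26:-→d27:-→d28:H2→d29:-  best=H2
  add 25.228.0.0/16 -> H0 at depth 16
  add 25.228.177.32/28 -> H2 at depth 28
  add 0.0.0.0/0 -> H2 at depth 0
  ? 25.228.177.32  path d0:H2→d1:-→d2:-→d3:-→d4:-→d5:-→d6:-→d7:-→d8:-→d9:-→d10:-→d11:-→d12:-→d13:-→d14:-→d15:-→d16:H0→d17:-→d18:-→d19:-→d20:-→d21:-→d22:-→d23:-→d24:-→d25:-→d26:-→d27:-→d28:H2  best=H2
  ? 10.128.0.30  path d0:H2→d1:-→d2:-→d3:-→d4:-→d5:-→d6:-→d7:-→d8:-→d9:-→d10:-→d11:-→d12:H2  best=H2
  add 10.139.0.0/16 -> H0 at depth 16
  ? 10.139.0.3  path d0:H2→d1:-→d2:-→d3:-→d4:-→d5:-→d6:-→d7:-→d8:-→d9:-→d10:-→d11:-→d12:H2→d13:-→d14:-→d15:-→d16:H0  best=H0
  ? 25.228.1.160  path d0:H2→d1:-→d2:-→d3:-→d4:-→d5:-→d6:-→d7:-→d8:-→d9:-→d10:-→d11:-→d12:-→d13:-→d14:-→d15:-→d16:H0  best=H0
  ? 75.7.216.144  path d0:H2→d1:-→d2:-→d3:-→d4:-→d5:-→d6:-→d7:-→d8:-→d9:-→d10:-→d11:-→d12:-→d13:-→d14:-→d15:-→d16:-→d17:-→d18:-→d19:-→d20:-→d21:-→d22:-→d23:-→d24:H2→d25:-→d26:-→d27:-→d28:H2→d29:-  best=H2
  - 10.139.0.0/16 clear@16
  add 10.139.216.0/24 -> H0 at depth 24
  add 10.139.216.0/21 -> H1 at depth 21
  add 25.228.176.0/20 -> H0 at depth 20
  - 10.128.0.0/12 clear@12
  add 25.228.177.40/32 -> H2 at depth 32
  add 0.0.0.0/0 -> H0 at depth 0

== LOOKUPS ==
["H1","H0","no-route","H2","H0","H2","H2","H2","H0","H0","H2"]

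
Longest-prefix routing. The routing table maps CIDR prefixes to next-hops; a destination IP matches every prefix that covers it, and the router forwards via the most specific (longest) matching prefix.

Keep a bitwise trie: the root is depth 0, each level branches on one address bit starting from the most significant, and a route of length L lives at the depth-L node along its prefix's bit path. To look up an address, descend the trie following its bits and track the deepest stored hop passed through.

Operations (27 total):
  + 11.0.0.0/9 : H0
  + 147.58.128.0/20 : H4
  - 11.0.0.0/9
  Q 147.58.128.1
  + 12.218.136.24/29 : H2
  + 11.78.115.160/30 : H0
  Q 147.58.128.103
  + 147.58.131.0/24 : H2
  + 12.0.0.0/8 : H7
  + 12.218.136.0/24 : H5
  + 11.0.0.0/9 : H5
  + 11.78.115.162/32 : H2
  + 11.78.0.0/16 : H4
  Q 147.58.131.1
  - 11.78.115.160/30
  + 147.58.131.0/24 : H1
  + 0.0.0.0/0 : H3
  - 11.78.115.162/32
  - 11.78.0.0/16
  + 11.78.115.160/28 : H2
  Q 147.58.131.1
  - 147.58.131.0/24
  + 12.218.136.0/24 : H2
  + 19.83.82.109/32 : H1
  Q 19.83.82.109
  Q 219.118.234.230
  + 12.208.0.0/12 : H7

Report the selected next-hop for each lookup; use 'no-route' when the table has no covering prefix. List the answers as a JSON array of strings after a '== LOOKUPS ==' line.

Process each operation:
  + 11.0.0.0/9 (H0) depth=9
  + 147.58.128.0/20 (H4) depth=20
  del 11.0.0.0/9 (clear depth 9)
  lookup 147.58.128.1: bits 10010011001110101000 walk d0:-→d1:-→d2:-→d3:-→d4:-→d5:-→d6:-→d7:-→d8:-→d9:-→d10:-→d11:-→d12:-→d13:-→d14:-→d15:-→d16:-→d17:-→d18:-→d19:-→d20:H4 -> H4
  + 12.218.136.24/29 (H2) depth=29
  + 11.78.115.160/30 (H0) depth=30
  lookup 147.58.128.103: bits 10010011001110101000 walk d0:-→d1:-→d2:-→d3:-→d4:-→d5:-→d6:-→d7:-→d8:-→d9:-→d10:-→d11:-→d12:-→d13:-→d14:-→d15:-→d16:-→d17:-→d18:-→d19:-→d20:H4 -> H4
  + 147.58.131.0/24 (H2) depth=24
  + 12.0.0.0/8 (H7) depth=8
  + 12.218.136.0/24 (H5) depth=24
  + 11.0.0.0/9 (H5) depth=9
  + 11.78.115.162/32 (H2) depth=32
  + 11.78.0.0/16 (H4) depth=16
  lookup 147.58.131.1: bits 100100110011101010000011 walk d0:-→d1:-→d2:-→d3:-→d4:-→d5:-→d6:-→d7:-→d8:-→d9:-→d10:-→d11:-→d12:-→d13:-→d14:-→d15:-→d16:-→d17:-→d18:-→d19:-→d20:H4→d21:-→d22:-→d23:-→d24:H2 -> H2
  del 11.78.115.160/30 (clear depth 30)
  + 147.58.131.0/24 (H1) depth=24
  + 0.0.0.0/0 (H3) depth=0
  del 11.78.115.162/32 (clear depth 32)
  del 11.78.0.0/16 (clear depth 16)
  + 11.78.115.160/28 (H2) depth=28
  lookup 147.58.131.1: bits 100100110011101010000011 walk d0:H3→d1:-→d2:-→d3:-→d4:-→d5:-→d6:-→d7:-→d8:-→d9:-→d10:-→d11:-→d12:-→d13:-→d14:-→d15:-→d16:-→d17:-→d18:-→d19:-→d20:H4→d21:-→d22:-→d23:-→d24:H1 -> H1
  del 147.58.131.0/24 (clear depth 24)
  + 12.218.136.0/24 (H2) depth=24
  + 19.83.82.109/32 (H1) depth=32
  lookup 19.83.82.109: bits 00010011010100110101001001101101 walk d0:H3→d1:-→d2:-→d3:-→d4:-→d5:-→d6:-→d7:-→d8:-→d9:-→d10:-→d11:-→d12:-→d13:-→d14:-→d15:-→d16:-→d17:-→d18:-→d19:-→d20:-→d21:-→d22:-→d23:-→d24:-→d25:-→d26:-→d27:-→d28:-→d29:-→d30:-→d31:-→d32:H1 -> H1
  lookup 219.118.234.230: bits 1 walk d0:H3→d1:- -> H3
  + 12.208.0.0/12 (H7) depth=12

== LOOKUPS ==
["H4","H4","H2","H1","H1","H3"]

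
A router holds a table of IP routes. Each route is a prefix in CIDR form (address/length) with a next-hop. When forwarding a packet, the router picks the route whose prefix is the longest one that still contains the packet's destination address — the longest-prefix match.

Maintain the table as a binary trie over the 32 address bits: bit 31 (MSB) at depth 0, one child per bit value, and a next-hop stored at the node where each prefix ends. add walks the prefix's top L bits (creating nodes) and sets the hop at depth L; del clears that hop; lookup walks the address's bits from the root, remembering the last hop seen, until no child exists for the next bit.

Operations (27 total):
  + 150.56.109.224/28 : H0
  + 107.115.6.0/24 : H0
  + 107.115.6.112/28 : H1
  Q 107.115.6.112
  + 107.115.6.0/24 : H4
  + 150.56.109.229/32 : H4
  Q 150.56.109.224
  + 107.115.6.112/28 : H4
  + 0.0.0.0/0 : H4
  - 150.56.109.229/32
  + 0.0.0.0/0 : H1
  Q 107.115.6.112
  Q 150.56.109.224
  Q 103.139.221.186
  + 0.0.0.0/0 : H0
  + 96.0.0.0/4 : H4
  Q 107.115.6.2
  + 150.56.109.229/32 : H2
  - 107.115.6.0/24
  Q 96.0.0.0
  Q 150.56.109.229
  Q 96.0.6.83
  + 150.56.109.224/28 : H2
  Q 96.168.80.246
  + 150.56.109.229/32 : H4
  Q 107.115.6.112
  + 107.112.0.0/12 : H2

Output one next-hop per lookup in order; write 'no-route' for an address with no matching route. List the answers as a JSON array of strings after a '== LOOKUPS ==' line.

Process each operation:
  add 150.56.109.224/28 -> H0 at depth 28
  add 107.115.6.0/24 -> H0 at depth 24
  add 107.115.6.112/28 -> H1 at depth 28
  Q 107.115.6.112: descend 0110101101110011000001100111 ; hops seen [H0,H1] ; pick H1
  add 107.115.6.0/24 -> H4 at depth 24
  add 150.56.109.229/32 -> H4 at depth 32
  Q 150.56.109.224: descend 10010110001110000110110111100 ; hops seen [H0] ; pick H0
  add 107.115.6.112/28 -> H4 at depth 28
  add 0.0.0.0/0 -> H4 at depth 0
  del 150.56.109.229/32 (clear depth 32)
  add 0.0.0.0/0 -> H1 at depth 0
  Q 107.115.6.112: descend 0110101101110011000001100111 ; hops seen [H1,H4,H4] ; pick H4
  Q 150.56.109.224: descend 10010110001110000110110111100 ; hops seen [H1,H0] ; pick H0
  Q 103.139.221.186: descend 0110 ; hops seen [H1] ; pick H1
  add 0.0.0.0/0 -> H0 at depth 0
  add 96.0.0.0/4 -> H4 at depth 4
  Q 107.115.6.2: descend 0110101101110011000001100 ; hops seen [H0,H4,H4] ; pick H4
  add 150.56.109.229/32 -> H2 at depth 32
  del 107.115.6.0/24 (clear depth 24)
  Q 96.0.0.0: descend 0110 ; hops seen [H0,H4] ; pick H4
  Q 150.56.109.229: descend 10010110001110000110110111100101 ; hops seen [H0,H0,H2] ; pick H2
  Q 96.0.6.83: descend 0110 ; hops seen [H0,H4] ; pick H4
  add 150.56.109.224/28 -> H2 at depth 28
  Q 96.168.80.246: descend 0110 ; hops seen [H0,H4] ; pick H4
  add 150.56.109.229/32 -> H4 at depth 32
  Q 107.115.6.112: descend 0110101101110011000001100111 ; hops seen [H0,H4,H4] ; pick H4
  add 107.112.0.0/12 -> H2 at depth 12

== LOOKUPS ==
["H1","H0","H4","H0","H1","H4","H4","H2","H4","H4","H4"]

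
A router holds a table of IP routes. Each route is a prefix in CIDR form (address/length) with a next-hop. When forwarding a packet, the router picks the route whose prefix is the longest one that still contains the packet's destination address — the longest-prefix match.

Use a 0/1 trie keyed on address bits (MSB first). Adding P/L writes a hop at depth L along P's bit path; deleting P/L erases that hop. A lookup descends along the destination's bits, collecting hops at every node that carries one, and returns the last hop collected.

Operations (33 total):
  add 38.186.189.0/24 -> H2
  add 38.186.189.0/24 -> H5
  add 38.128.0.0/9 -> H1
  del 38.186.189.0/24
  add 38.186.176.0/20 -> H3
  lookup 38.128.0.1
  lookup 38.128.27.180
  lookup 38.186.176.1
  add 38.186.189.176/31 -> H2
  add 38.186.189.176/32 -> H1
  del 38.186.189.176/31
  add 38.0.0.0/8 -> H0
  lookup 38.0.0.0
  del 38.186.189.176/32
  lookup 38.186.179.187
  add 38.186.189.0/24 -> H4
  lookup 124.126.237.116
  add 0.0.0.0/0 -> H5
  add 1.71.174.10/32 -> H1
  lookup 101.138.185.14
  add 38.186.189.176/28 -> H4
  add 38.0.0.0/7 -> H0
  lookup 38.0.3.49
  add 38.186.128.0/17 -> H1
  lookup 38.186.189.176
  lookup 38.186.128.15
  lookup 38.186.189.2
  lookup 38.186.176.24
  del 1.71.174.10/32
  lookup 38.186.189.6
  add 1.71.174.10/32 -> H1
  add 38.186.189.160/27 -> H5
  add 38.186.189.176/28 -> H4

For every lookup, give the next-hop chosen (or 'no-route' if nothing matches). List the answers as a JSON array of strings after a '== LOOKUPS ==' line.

Trace:
  + 38.186.189.0/24 (H2) depth=24
  + 38.186.189.0/24 (H5) depth=24
  + 38.128.0.0/9 (H1) depth=9
  del 38.186.189.0/24 (clear depth 24)
  + 38.186.176.0/20 (H3) depth=20
  ? 38.128.0.1  path d0:-→d1:-→d2:-→d3:-→d4:-→d5:-→d6:-→d7:-→d8:-→d9:H1→d10:-  best=H1
  ? 38.128.27.180  path d0:-→d1:-→d2:-→d3:-→d4:-→d5:-→d6:-→d7:-→d8:-→d9:H1→d10:-  best=H1
  ? 38.186.176.1  path d0:-→d1:-→d2:-→d3:-→d4:-→d5:-→d6:-→d7:-→d8:-→d9:H1→d10:-→d11:-→d12:-→d13:-→d14:-→d15:-→d16:-→d17:-→d18:-→d19:-→d20:H3  best=H3
  + 38.186.189.176/31 (H2) depth=31
  + 38.186.189.176/32 (H1) depth=32
  del 38.186.189.176/31 (clear depth 31)
  + 38.0.0.0/8 (H0) depth=8
  ? 38.0.0.0  path d0:-→d1:-→d2:-→d3:-→d4:-→d5:-→d6:-→d7:-→d8:H0  best=H0
  del 38.186.189.176/32 (clear depth 32)
  ? 38.186.179.187  path d0:-→d1:-→d2:-→d3:-→d4:-→d5:-→d6:-→d7:-→d8:H0→d9:H1→d10:-→d11:-→d12:-→d13:-→d14:-→d15:-→d16:-→d17:-→d18:-→d19:-→d20:H3  best=H3
  + 38.186.189.0/24 (H4) depth=24
  ? 124.126.237.116  path d0:-→d1:-  best=no-route
  + 0.0.0.0/0 (H5) depth=0
  + 1.71.174.10/32 (H1) depth=32
  ? 101.138.185.14  path d0:H5→d1:-  best=H5
  + 38.186.189.176/28 (H4) depth=28
  + 38.0.0.0/7 (H0) depth=7
  ? 38.0.3.49  path d0:H5→d1:-→d2:-→d3:-→d4:-→d5:-→d6:-→d7:H0→d8:H0  best=H0
  + 38.186.128.0/17 (H1) depth=17
  ? 38.186.189.176  path d0:H5→d1:-→d2:-→d3:-→d4:-→d5:-→d6:-→d7:H0→d8:H0→d9:H1→d10:-→d11:-→d12:-→d13:-→d14:-→d15:-→d16:-→d17:H1→d18:-→d19:-→d20:H3→d21:-→d22:-→d23:-→d24:H4→d25:-→d26:-→d27:-→d28:H4→d29:-→d30:-→d31:-→d32:-  best=H4
  ? 38.186.128.15  path d0:H5→d1:-→d2:-→d3:-→d4:-→d5:-→d6:-→d7:H0→d8:H0→d9:H1→d10:-→d11:-→d12:-→d13:-→d14:-→d15:-→d16:-→d17:H1→d18:-  best=H1
  ? 38.186.189.2  path d0:H5→d1:-→d2:-→d3:-→d4:-→d5:-→d6:-→d7:H0→d8:H0→d9:H1→d10:-→d11:-→d12:-→d13:-→d14:-→d15:-→d16:-→d17:H1→d18:-→d19:-→d20:H3→d21:-→d22:-→d23:-→d24:H4  best=H4
  ? 38.186.176.24  path d0:H5→d1:-→d2:-→d3:-→d4:-→d5:-→d6:-→d7:H0→d8:H0→d9:H1→d10:-→d11:-→d12:-→d13:-→d14:-→d15:-→d16:-→d17:H1→d18:-→d19:-→d20:H3  best=H3
  del 1.71.174.10/32 (clear depth 32)
  ? 38.186.189.6  path d0:H5→d1:-→d2:-→d3:-→d4:-→d5:-→d6:-→d7:H0→d8:H0→d9:H1→d10:-→d11:-→d12:-→d13:-→d14:-→d15:-→d16:-→d17:H1→d18:-→d19:-→d20:H3→d21:-→d22:-→d23:-→d24:H4  best=H4
  + 1.71.174.10/32 (H1) depth=32
  + 38.186.189.160/27 (H5) depth=27
  + 38.186.189.176/28 (H4) depth=28

== LOOKUPS ==
["H1","H1","H3","H0","H3","no-route","H5","H0","H4","H1","H4","H3","H4"]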